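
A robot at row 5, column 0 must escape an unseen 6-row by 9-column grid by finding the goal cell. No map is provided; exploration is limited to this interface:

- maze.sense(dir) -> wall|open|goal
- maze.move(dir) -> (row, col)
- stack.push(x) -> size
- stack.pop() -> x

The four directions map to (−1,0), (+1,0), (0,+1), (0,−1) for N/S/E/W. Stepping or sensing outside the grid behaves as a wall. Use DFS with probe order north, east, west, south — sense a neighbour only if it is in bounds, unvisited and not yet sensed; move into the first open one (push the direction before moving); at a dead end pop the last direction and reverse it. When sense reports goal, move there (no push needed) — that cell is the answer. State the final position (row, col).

-> maze.sense(dir→north)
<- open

-> stack.push(x→north)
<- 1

-> maze.move(dir→north)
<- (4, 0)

-> maze.sense(dir→north)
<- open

-> stack.push(x→north)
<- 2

-> maze.move(dir→north)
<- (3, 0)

-> maze.sense(dir→north)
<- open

-> stack.push(x→north)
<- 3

-> maze.move(dir→north)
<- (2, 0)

-> maze.sense(dir→north)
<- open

-> stack.push(x→north)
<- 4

-> maze.move(dir→north)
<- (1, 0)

-> maze.sense(dir→north)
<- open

-> stack.push(x→north)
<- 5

-> maze.move(dir→north)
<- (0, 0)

-> maze.sense(dir→east)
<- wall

-> stack.pop()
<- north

-> maze.move(dir→south)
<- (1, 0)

-> maze.sense(dir→east)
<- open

-> stack.push(x→east)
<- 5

-> maze.move(dir→east)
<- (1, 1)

-> maze.sense(dir→east)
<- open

-> stack.push(x→east)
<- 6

-> maze.move(dir→east)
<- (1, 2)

-> maze.sense(dir→north)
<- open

-> stack.push(x→north)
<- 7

-> maze.move(dir→north)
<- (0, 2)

-> maze.sense(dir→east)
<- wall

-> stack.pop()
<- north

-> maze.move(dir→south)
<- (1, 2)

-> maze.sense(dir→east)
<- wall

-> maze.sense(dir→south)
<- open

-> stack.push(x→south)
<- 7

-> maze.move(dir→south)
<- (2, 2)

-> maze.sense(dir→east)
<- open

-> stack.push(x→east)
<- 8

-> maze.move(dir→east)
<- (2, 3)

-> maze.sense(dir→east)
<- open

-> stack.push(x→east)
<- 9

-> maze.move(dir→east)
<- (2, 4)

-> maze.sense(dir→north)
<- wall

-> maze.sense(dir→east)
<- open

-> stack.push(x→east)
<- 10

-> maze.move(dir→east)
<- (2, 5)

-> maze.sense(dir→north)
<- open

-> stack.push(x→north)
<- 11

-> maze.move(dir→north)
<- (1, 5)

-> maze.sense(dir→north)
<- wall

-> maze.sense(dir→east)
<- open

-> stack.push(x→east)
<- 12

-> maze.move(dir→east)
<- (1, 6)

-> maze.sense(dir→north)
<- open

-> stack.push(x→north)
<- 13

-> maze.move(dir→north)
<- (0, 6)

-> maze.sense(dir→east)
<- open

-> stack.push(x→east)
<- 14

-> maze.move(dir→east)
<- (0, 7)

-> maze.sense(dir→east)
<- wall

-> maze.sense(dir→south)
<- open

-> stack.push(x→south)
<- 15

-> maze.move(dir→south)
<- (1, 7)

-> maze.sense(dir→east)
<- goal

-> maze.move(dir→east)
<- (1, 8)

Answer: (1, 8)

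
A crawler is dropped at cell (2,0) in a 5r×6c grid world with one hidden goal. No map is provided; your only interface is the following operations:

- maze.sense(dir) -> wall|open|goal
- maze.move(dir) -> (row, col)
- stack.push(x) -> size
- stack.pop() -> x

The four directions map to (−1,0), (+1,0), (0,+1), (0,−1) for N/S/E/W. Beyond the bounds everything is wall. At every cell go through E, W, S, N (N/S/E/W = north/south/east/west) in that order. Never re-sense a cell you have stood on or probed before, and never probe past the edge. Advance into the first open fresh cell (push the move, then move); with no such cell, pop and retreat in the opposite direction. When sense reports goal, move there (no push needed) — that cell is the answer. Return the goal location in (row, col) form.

Using sense passing dir=east, and observe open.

I use push passing x=east, : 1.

I call move passing dir=east, which returns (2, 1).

Then sense passing dir=east, : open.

I run push passing x=east, and observe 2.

I use move passing dir=east, yielding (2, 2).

I invoke sense passing dir=east, → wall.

I invoke sense passing dir=south, yielding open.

I invoke push passing x=south, — result: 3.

Next I call move passing dir=south, → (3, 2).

Next I call sense passing dir=east, and get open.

I invoke push passing x=east, : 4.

I run move passing dir=east, → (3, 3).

Next I call sense passing dir=east, and see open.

I try push passing x=east, yielding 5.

Then move passing dir=east, → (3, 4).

I invoke sense passing dir=east, — result: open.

I use push passing x=east, and get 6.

Then move passing dir=east, and get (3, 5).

I use sense passing dir=south, : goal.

Invoking move passing dir=south, and see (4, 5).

Answer: (4, 5)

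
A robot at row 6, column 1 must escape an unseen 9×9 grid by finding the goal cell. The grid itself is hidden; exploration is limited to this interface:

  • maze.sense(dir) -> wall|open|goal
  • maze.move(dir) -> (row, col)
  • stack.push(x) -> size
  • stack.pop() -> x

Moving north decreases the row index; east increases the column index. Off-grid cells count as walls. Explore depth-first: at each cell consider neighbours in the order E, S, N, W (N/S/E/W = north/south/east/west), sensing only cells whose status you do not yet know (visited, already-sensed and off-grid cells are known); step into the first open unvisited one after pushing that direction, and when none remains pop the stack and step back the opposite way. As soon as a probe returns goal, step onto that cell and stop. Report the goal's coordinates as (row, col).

→ maze.sense(dir=east)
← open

→ stack.push(x=east)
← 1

→ maze.move(dir=east)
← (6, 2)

→ maze.sense(dir=east)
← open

→ stack.push(x=east)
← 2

→ maze.move(dir=east)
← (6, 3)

→ maze.sense(dir=east)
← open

→ stack.push(x=east)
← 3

→ maze.move(dir=east)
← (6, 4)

→ maze.sense(dir=east)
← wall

→ maze.sense(dir=south)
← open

→ stack.push(x=south)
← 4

→ maze.move(dir=south)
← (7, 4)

→ maze.sense(dir=east)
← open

→ stack.push(x=east)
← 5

→ maze.move(dir=east)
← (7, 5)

→ maze.sense(dir=east)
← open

→ stack.push(x=east)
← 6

→ maze.move(dir=east)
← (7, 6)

→ maze.sense(dir=east)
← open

→ stack.push(x=east)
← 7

→ maze.move(dir=east)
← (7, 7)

→ maze.sense(dir=east)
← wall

→ maze.sense(dir=south)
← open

→ stack.push(x=south)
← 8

→ maze.move(dir=south)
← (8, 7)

→ maze.sense(dir=east)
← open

→ stack.push(x=east)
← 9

→ maze.move(dir=east)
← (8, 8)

→ stack.pop()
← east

→ maze.move(dir=west)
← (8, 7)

→ maze.sense(dir=west)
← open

→ stack.push(x=west)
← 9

→ maze.move(dir=west)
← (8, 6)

→ maze.sense(dir=west)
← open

→ stack.push(x=west)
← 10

→ maze.move(dir=west)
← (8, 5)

→ maze.sense(dir=west)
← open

→ stack.push(x=west)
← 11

→ maze.move(dir=west)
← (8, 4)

→ maze.sense(dir=west)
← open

→ stack.push(x=west)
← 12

→ maze.move(dir=west)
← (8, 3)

→ maze.sense(dir=north)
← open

→ stack.push(x=north)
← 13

→ maze.move(dir=north)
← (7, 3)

→ maze.sense(dir=west)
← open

→ stack.push(x=west)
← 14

→ maze.move(dir=west)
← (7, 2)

→ maze.sense(dir=south)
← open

→ stack.push(x=south)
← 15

→ maze.move(dir=south)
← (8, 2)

→ maze.sense(dir=west)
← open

→ stack.push(x=west)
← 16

→ maze.move(dir=west)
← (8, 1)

→ maze.sense(dir=north)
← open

→ stack.push(x=north)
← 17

→ maze.move(dir=north)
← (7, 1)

→ maze.sense(dir=west)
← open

→ stack.push(x=west)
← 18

→ maze.move(dir=west)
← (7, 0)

→ maze.sense(dir=south)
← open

→ stack.push(x=south)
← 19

→ maze.move(dir=south)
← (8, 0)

→ stack.pop()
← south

→ maze.move(dir=north)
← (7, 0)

→ maze.sense(dir=north)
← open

→ stack.push(x=north)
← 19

→ maze.move(dir=north)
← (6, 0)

→ maze.sense(dir=north)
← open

→ stack.push(x=north)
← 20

→ maze.move(dir=north)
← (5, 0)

→ maze.sense(dir=east)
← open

→ stack.push(x=east)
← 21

→ maze.move(dir=east)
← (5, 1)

→ maze.sense(dir=east)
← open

→ stack.push(x=east)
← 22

→ maze.move(dir=east)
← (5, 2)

→ maze.sense(dir=east)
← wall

→ maze.sense(dir=north)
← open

→ stack.push(x=north)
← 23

→ maze.move(dir=north)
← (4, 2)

→ maze.sense(dir=east)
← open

→ stack.push(x=east)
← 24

→ maze.move(dir=east)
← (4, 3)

→ maze.sense(dir=east)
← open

→ stack.push(x=east)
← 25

→ maze.move(dir=east)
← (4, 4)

→ maze.sense(dir=east)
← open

→ stack.push(x=east)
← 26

→ maze.move(dir=east)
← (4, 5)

→ maze.sense(dir=east)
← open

→ stack.push(x=east)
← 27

→ maze.move(dir=east)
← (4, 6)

→ maze.sense(dir=east)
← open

→ stack.push(x=east)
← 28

→ maze.move(dir=east)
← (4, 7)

→ maze.sense(dir=east)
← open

→ stack.push(x=east)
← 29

→ maze.move(dir=east)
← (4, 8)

→ maze.sense(dir=south)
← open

→ stack.push(x=south)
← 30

→ maze.move(dir=south)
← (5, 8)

→ maze.sense(dir=south)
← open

→ stack.push(x=south)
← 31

→ maze.move(dir=south)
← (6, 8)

→ maze.sense(dir=west)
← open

→ stack.push(x=west)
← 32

→ maze.move(dir=west)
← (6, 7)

→ maze.sense(dir=north)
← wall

→ maze.sense(dir=west)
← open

→ stack.push(x=west)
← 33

→ maze.move(dir=west)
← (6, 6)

→ maze.sense(dir=north)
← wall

→ stack.pop()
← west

→ maze.move(dir=east)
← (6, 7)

→ stack.pop()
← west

→ maze.move(dir=east)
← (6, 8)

→ stack.pop()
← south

→ maze.move(dir=north)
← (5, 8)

→ stack.pop()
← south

→ maze.move(dir=north)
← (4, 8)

→ maze.sense(dir=north)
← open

→ stack.push(x=north)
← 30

→ maze.move(dir=north)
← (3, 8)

→ maze.sense(dir=north)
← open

→ stack.push(x=north)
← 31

→ maze.move(dir=north)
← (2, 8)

→ maze.sense(dir=north)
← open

→ stack.push(x=north)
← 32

→ maze.move(dir=north)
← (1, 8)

→ maze.sense(dir=north)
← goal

→ maze.move(dir=north)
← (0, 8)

Answer: (0, 8)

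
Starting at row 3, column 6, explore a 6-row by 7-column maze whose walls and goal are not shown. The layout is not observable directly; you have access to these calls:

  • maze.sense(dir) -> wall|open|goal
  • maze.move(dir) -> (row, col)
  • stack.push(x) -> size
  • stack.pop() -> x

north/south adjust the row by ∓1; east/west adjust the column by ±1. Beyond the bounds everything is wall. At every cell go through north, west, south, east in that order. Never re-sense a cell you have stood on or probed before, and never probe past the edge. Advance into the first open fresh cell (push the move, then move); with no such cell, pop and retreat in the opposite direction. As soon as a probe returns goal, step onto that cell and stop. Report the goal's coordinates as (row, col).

→ maze.sense(north)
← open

→ stack.push(north)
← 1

→ maze.move(north)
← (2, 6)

→ maze.sense(north)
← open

→ stack.push(north)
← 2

→ maze.move(north)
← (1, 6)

→ maze.sense(north)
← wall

→ maze.sense(west)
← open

→ stack.push(west)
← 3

→ maze.move(west)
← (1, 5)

→ maze.sense(north)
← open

→ stack.push(north)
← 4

→ maze.move(north)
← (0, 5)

→ maze.sense(west)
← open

→ stack.push(west)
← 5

→ maze.move(west)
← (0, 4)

→ maze.sense(west)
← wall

→ maze.sense(south)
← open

→ stack.push(south)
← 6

→ maze.move(south)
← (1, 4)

→ maze.sense(west)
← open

→ stack.push(west)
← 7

→ maze.move(west)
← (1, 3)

→ maze.sense(west)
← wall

→ maze.sense(south)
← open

→ stack.push(south)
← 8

→ maze.move(south)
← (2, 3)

→ maze.sense(west)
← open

→ stack.push(west)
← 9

→ maze.move(west)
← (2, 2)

→ maze.sense(west)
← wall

→ maze.sense(south)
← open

→ stack.push(south)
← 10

→ maze.move(south)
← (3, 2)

→ maze.sense(west)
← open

→ stack.push(west)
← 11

→ maze.move(west)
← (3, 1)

→ maze.sense(west)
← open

→ stack.push(west)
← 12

→ maze.move(west)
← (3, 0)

→ maze.sense(north)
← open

→ stack.push(north)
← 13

→ maze.move(north)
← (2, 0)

→ maze.sense(north)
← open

→ stack.push(north)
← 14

→ maze.move(north)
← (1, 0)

→ maze.sense(north)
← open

→ stack.push(north)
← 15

→ maze.move(north)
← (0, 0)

→ maze.sense(east)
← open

→ stack.push(east)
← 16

→ maze.move(east)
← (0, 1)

→ maze.sense(south)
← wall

→ maze.sense(east)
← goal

→ maze.move(east)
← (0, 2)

Answer: (0, 2)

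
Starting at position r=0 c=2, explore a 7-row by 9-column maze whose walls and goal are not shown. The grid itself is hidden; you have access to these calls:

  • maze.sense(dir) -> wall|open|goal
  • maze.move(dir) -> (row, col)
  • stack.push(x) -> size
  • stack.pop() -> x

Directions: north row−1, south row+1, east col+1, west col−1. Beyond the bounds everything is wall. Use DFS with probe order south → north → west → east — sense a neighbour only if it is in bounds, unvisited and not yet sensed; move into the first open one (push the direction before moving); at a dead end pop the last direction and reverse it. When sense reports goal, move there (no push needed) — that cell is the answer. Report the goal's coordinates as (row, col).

Action: maze.sense[dir→south]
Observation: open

Action: stack.push[x→south]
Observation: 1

Action: maze.move[dir→south]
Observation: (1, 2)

Action: maze.sense[dir→south]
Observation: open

Action: stack.push[x→south]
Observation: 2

Action: maze.move[dir→south]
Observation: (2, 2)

Action: maze.sense[dir→south]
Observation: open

Action: stack.push[x→south]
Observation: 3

Action: maze.move[dir→south]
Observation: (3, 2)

Action: maze.sense[dir→south]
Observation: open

Action: stack.push[x→south]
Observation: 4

Action: maze.move[dir→south]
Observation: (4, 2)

Action: maze.sense[dir→south]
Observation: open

Action: stack.push[x→south]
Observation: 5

Action: maze.move[dir→south]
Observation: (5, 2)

Action: maze.sense[dir→south]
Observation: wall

Action: maze.sense[dir→west]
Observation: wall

Action: maze.sense[dir→east]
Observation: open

Action: stack.push[x→east]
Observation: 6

Action: maze.move[dir→east]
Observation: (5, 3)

Action: maze.sense[dir→south]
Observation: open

Action: stack.push[x→south]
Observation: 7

Action: maze.move[dir→south]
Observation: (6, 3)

Action: maze.sense[dir→east]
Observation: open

Action: stack.push[x→east]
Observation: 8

Action: maze.move[dir→east]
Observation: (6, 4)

Action: maze.sense[dir→north]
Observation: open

Action: stack.push[x→north]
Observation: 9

Action: maze.move[dir→north]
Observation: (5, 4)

Action: maze.sense[dir→north]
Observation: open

Action: stack.push[x→north]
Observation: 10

Action: maze.move[dir→north]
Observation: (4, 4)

Action: maze.sense[dir→north]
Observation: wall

Action: maze.sense[dir→west]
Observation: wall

Action: maze.sense[dir→east]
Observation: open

Action: stack.push[x→east]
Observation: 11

Action: maze.move[dir→east]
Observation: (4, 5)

Action: maze.sense[dir→south]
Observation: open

Action: stack.push[x→south]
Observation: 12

Action: maze.move[dir→south]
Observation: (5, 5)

Action: maze.sense[dir→south]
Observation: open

Action: stack.push[x→south]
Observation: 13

Action: maze.move[dir→south]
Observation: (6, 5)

Action: maze.sense[dir→east]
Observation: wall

Action: stack.pop[]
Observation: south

Action: maze.move[dir→north]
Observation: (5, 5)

Action: maze.sense[dir→east]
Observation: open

Action: stack.push[x→east]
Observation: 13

Action: maze.move[dir→east]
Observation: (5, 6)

Action: maze.sense[dir→north]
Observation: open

Action: stack.push[x→north]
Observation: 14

Action: maze.move[dir→north]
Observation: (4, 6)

Action: maze.sense[dir→north]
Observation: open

Action: stack.push[x→north]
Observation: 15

Action: maze.move[dir→north]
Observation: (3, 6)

Action: maze.sense[dir→north]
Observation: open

Action: stack.push[x→north]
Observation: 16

Action: maze.move[dir→north]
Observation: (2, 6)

Action: maze.sense[dir→north]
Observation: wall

Action: maze.sense[dir→west]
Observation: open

Action: stack.push[x→west]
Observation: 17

Action: maze.move[dir→west]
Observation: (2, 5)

Action: maze.sense[dir→south]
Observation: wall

Action: maze.sense[dir→north]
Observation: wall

Action: maze.sense[dir→west]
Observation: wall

Action: stack.pop[]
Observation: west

Action: maze.move[dir→east]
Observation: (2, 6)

Action: maze.sense[dir→east]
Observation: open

Action: stack.push[x→east]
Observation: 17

Action: maze.move[dir→east]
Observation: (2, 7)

Action: maze.sense[dir→south]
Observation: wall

Action: maze.sense[dir→north]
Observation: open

Action: stack.push[x→north]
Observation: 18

Action: maze.move[dir→north]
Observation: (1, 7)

Action: maze.sense[dir→north]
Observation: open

Action: stack.push[x→north]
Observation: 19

Action: maze.move[dir→north]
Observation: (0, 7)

Action: maze.sense[dir→west]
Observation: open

Action: stack.push[x→west]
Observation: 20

Action: maze.move[dir→west]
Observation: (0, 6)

Action: maze.sense[dir→west]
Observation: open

Action: stack.push[x→west]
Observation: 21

Action: maze.move[dir→west]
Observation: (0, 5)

Action: maze.sense[dir→west]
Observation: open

Action: stack.push[x→west]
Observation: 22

Action: maze.move[dir→west]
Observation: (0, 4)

Action: maze.sense[dir→south]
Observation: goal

Action: maze.move[dir→south]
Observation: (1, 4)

Answer: (1, 4)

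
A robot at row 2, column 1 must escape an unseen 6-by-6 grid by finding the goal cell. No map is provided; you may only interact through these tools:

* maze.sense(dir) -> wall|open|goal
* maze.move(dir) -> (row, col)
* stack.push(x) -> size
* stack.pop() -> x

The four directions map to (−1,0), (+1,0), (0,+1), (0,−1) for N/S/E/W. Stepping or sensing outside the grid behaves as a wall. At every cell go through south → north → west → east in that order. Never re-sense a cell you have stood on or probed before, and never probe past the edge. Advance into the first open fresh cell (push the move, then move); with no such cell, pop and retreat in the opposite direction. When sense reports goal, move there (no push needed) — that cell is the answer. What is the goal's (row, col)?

! 1. maze.sense(south) => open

! 2. stack.push(south) => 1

! 3. maze.move(south) => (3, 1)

! 4. maze.sense(south) => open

! 5. stack.push(south) => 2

! 6. maze.move(south) => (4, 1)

! 7. maze.sense(south) => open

! 8. stack.push(south) => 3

! 9. maze.move(south) => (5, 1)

! 10. maze.sense(west) => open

! 11. stack.push(west) => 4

! 12. maze.move(west) => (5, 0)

! 13. maze.sense(north) => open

! 14. stack.push(north) => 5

! 15. maze.move(north) => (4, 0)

! 16. maze.sense(north) => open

! 17. stack.push(north) => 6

! 18. maze.move(north) => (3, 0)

! 19. maze.sense(north) => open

! 20. stack.push(north) => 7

! 21. maze.move(north) => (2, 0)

! 22. maze.sense(north) => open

! 23. stack.push(north) => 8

! 24. maze.move(north) => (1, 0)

! 25. maze.sense(north) => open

! 26. stack.push(north) => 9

! 27. maze.move(north) => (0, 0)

! 28. maze.sense(east) => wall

! 29. stack.pop() => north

! 30. maze.move(south) => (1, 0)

! 31. maze.sense(east) => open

! 32. stack.push(east) => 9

! 33. maze.move(east) => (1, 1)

! 34. maze.sense(east) => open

! 35. stack.push(east) => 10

! 36. maze.move(east) => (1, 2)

! 37. maze.sense(south) => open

! 38. stack.push(south) => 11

! 39. maze.move(south) => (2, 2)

! 40. maze.sense(south) => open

! 41. stack.push(south) => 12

! 42. maze.move(south) => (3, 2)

! 43. maze.sense(south) => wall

! 44. maze.sense(east) => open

! 45. stack.push(east) => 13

! 46. maze.move(east) => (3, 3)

! 47. maze.sense(south) => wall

! 48. maze.sense(north) => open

! 49. stack.push(north) => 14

! 50. maze.move(north) => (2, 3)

! 51. maze.sense(north) => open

! 52. stack.push(north) => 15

! 53. maze.move(north) => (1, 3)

! 54. maze.sense(north) => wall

! 55. maze.sense(east) => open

! 56. stack.push(east) => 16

! 57. maze.move(east) => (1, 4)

! 58. maze.sense(south) => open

! 59. stack.push(south) => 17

! 60. maze.move(south) => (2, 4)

! 61. maze.sense(south) => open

! 62. stack.push(south) => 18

! 63. maze.move(south) => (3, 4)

! 64. maze.sense(south) => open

! 65. stack.push(south) => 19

! 66. maze.move(south) => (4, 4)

! 67. maze.sense(south) => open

! 68. stack.push(south) => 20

! 69. maze.move(south) => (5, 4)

! 70. maze.sense(west) => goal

! 71. maze.move(west) => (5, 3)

Answer: (5, 3)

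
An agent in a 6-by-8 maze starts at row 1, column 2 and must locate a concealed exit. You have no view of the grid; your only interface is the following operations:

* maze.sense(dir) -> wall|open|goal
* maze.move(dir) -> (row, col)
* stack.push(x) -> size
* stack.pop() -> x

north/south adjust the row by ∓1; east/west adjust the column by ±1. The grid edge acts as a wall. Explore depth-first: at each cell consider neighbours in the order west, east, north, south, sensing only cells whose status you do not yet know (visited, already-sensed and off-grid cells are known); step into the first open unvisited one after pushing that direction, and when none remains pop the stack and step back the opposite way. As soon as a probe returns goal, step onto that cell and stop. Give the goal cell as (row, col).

;; maze.sense(west) : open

;; stack.push(west) : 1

;; maze.move(west) : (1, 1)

;; maze.sense(west) : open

;; stack.push(west) : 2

;; maze.move(west) : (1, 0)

;; maze.sense(north) : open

;; stack.push(north) : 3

;; maze.move(north) : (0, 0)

;; maze.sense(east) : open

;; stack.push(east) : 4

;; maze.move(east) : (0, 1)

;; maze.sense(east) : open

;; stack.push(east) : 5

;; maze.move(east) : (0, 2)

;; maze.sense(east) : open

;; stack.push(east) : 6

;; maze.move(east) : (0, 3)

;; maze.sense(east) : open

;; stack.push(east) : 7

;; maze.move(east) : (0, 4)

;; maze.sense(east) : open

;; stack.push(east) : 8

;; maze.move(east) : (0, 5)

;; maze.sense(east) : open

;; stack.push(east) : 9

;; maze.move(east) : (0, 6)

;; maze.sense(east) : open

;; stack.push(east) : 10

;; maze.move(east) : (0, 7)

;; maze.sense(south) : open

;; stack.push(south) : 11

;; maze.move(south) : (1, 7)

;; maze.sense(west) : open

;; stack.push(west) : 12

;; maze.move(west) : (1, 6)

;; maze.sense(west) : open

;; stack.push(west) : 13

;; maze.move(west) : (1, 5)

;; maze.sense(west) : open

;; stack.push(west) : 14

;; maze.move(west) : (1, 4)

;; maze.sense(west) : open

;; stack.push(west) : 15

;; maze.move(west) : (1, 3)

;; maze.sense(south) : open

;; stack.push(south) : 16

;; maze.move(south) : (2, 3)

;; maze.sense(west) : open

;; stack.push(west) : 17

;; maze.move(west) : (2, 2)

;; maze.sense(west) : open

;; stack.push(west) : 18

;; maze.move(west) : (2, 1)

;; maze.sense(west) : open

;; stack.push(west) : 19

;; maze.move(west) : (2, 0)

;; maze.sense(south) : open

;; stack.push(south) : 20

;; maze.move(south) : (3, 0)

;; maze.sense(east) : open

;; stack.push(east) : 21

;; maze.move(east) : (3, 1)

;; maze.sense(east) : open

;; stack.push(east) : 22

;; maze.move(east) : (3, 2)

;; maze.sense(east) : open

;; stack.push(east) : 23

;; maze.move(east) : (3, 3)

;; maze.sense(east) : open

;; stack.push(east) : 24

;; maze.move(east) : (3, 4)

;; maze.sense(east) : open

;; stack.push(east) : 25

;; maze.move(east) : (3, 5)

;; maze.sense(east) : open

;; stack.push(east) : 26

;; maze.move(east) : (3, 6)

;; maze.sense(east) : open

;; stack.push(east) : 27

;; maze.move(east) : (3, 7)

;; maze.sense(north) : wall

;; maze.sense(south) : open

;; stack.push(south) : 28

;; maze.move(south) : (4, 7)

;; maze.sense(west) : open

;; stack.push(west) : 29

;; maze.move(west) : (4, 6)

;; maze.sense(west) : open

;; stack.push(west) : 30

;; maze.move(west) : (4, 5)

;; maze.sense(west) : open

;; stack.push(west) : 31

;; maze.move(west) : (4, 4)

;; maze.sense(west) : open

;; stack.push(west) : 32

;; maze.move(west) : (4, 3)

;; maze.sense(west) : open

;; stack.push(west) : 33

;; maze.move(west) : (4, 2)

;; maze.sense(west) : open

;; stack.push(west) : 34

;; maze.move(west) : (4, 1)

;; maze.sense(west) : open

;; stack.push(west) : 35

;; maze.move(west) : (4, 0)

;; maze.sense(south) : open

;; stack.push(south) : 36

;; maze.move(south) : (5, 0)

;; maze.sense(east) : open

;; stack.push(east) : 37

;; maze.move(east) : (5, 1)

;; maze.sense(east) : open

;; stack.push(east) : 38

;; maze.move(east) : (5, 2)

;; maze.sense(east) : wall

;; stack.pop() : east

;; maze.move(west) : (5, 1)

;; stack.pop() : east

;; maze.move(west) : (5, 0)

;; stack.pop() : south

;; maze.move(north) : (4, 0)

;; stack.pop() : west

;; maze.move(east) : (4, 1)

;; stack.pop() : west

;; maze.move(east) : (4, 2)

;; stack.pop() : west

;; maze.move(east) : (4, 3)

;; stack.pop() : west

;; maze.move(east) : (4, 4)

;; maze.sense(south) : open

;; stack.push(south) : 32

;; maze.move(south) : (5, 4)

;; maze.sense(east) : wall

;; stack.pop() : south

;; maze.move(north) : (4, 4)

;; stack.pop() : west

;; maze.move(east) : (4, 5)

;; stack.pop() : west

;; maze.move(east) : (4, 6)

;; maze.sense(south) : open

;; stack.push(south) : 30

;; maze.move(south) : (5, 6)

;; maze.sense(east) : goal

;; maze.move(east) : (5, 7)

Answer: (5, 7)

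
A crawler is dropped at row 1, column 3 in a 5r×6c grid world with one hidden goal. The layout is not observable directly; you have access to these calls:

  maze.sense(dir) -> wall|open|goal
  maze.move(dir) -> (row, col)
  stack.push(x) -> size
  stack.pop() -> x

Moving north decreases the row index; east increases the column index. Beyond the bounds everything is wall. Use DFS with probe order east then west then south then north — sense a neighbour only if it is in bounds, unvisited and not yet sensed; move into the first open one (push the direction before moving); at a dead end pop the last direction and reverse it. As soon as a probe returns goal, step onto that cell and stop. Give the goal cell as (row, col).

·→ maze.sense(dir→east)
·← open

·→ stack.push(x→east)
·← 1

·→ maze.move(dir→east)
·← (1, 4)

·→ maze.sense(dir→east)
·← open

·→ stack.push(x→east)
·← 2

·→ maze.move(dir→east)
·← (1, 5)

·→ maze.sense(dir→south)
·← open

·→ stack.push(x→south)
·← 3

·→ maze.move(dir→south)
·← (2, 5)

·→ maze.sense(dir→west)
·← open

·→ stack.push(x→west)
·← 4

·→ maze.move(dir→west)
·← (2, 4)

·→ maze.sense(dir→west)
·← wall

·→ maze.sense(dir→south)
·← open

·→ stack.push(x→south)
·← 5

·→ maze.move(dir→south)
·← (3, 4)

·→ maze.sense(dir→east)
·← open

·→ stack.push(x→east)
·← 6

·→ maze.move(dir→east)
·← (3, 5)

·→ maze.sense(dir→south)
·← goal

·→ maze.move(dir→south)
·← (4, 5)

Answer: (4, 5)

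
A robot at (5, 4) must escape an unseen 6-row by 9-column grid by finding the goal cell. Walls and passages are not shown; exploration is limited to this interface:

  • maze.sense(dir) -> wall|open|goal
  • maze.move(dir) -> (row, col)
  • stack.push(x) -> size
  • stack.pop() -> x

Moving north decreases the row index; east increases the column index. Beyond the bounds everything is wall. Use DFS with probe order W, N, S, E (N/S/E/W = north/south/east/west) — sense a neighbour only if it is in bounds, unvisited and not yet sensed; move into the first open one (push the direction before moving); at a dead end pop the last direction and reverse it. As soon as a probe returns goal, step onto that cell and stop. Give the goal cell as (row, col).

→ sense(dir=west)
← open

→ push(x=west)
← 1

→ move(dir=west)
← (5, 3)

→ sense(dir=west)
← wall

→ sense(dir=north)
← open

→ push(x=north)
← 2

→ move(dir=north)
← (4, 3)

→ sense(dir=west)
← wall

→ sense(dir=north)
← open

→ push(x=north)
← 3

→ move(dir=north)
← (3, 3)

→ sense(dir=west)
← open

→ push(x=west)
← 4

→ move(dir=west)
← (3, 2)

→ sense(dir=west)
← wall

→ sense(dir=north)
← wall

→ pop()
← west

→ move(dir=east)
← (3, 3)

→ sense(dir=north)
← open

→ push(x=north)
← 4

→ move(dir=north)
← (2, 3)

→ sense(dir=north)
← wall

→ sense(dir=east)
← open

→ push(x=east)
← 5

→ move(dir=east)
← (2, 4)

→ sense(dir=north)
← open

→ push(x=north)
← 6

→ move(dir=north)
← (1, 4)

→ sense(dir=north)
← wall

→ sense(dir=east)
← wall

→ pop()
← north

→ move(dir=south)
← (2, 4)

→ sense(dir=south)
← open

→ push(x=south)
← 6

→ move(dir=south)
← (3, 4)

→ sense(dir=south)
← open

→ push(x=south)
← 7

→ move(dir=south)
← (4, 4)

→ sense(dir=east)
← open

→ push(x=east)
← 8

→ move(dir=east)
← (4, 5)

→ sense(dir=north)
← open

→ push(x=north)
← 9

→ move(dir=north)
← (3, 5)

→ sense(dir=north)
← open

→ push(x=north)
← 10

→ move(dir=north)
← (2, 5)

→ sense(dir=east)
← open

→ push(x=east)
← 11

→ move(dir=east)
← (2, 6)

→ sense(dir=north)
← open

→ push(x=north)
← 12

→ move(dir=north)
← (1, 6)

→ sense(dir=north)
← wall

→ sense(dir=east)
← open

→ push(x=east)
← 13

→ move(dir=east)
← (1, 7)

→ sense(dir=north)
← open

→ push(x=north)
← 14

→ move(dir=north)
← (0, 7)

→ sense(dir=east)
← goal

→ move(dir=east)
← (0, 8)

Answer: (0, 8)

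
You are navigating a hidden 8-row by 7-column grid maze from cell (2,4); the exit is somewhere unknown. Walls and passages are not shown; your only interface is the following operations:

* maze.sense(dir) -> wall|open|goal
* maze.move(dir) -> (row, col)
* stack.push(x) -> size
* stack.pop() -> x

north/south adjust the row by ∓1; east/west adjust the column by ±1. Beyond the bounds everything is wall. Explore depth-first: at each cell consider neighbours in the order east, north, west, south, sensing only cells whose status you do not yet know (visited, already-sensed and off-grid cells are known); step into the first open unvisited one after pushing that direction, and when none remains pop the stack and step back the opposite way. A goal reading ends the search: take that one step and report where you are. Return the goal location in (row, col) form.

[in] sense dir=east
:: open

[in] push x=east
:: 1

[in] move dir=east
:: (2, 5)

[in] sense dir=east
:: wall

[in] sense dir=north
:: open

[in] push x=north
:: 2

[in] move dir=north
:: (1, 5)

[in] sense dir=east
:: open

[in] push x=east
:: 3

[in] move dir=east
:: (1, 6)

[in] sense dir=north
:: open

[in] push x=north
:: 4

[in] move dir=north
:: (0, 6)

[in] sense dir=west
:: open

[in] push x=west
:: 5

[in] move dir=west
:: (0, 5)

[in] sense dir=west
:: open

[in] push x=west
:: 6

[in] move dir=west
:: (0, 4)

[in] sense dir=west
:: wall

[in] sense dir=south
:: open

[in] push x=south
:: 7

[in] move dir=south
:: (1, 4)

[in] sense dir=west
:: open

[in] push x=west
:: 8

[in] move dir=west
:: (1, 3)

[in] sense dir=west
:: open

[in] push x=west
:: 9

[in] move dir=west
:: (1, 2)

[in] sense dir=north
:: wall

[in] sense dir=west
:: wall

[in] sense dir=south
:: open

[in] push x=south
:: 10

[in] move dir=south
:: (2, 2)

[in] sense dir=east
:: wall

[in] sense dir=west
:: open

[in] push x=west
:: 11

[in] move dir=west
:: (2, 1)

[in] sense dir=west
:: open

[in] push x=west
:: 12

[in] move dir=west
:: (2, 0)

[in] sense dir=north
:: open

[in] push x=north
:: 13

[in] move dir=north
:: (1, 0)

[in] sense dir=north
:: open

[in] push x=north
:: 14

[in] move dir=north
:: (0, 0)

[in] sense dir=east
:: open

[in] push x=east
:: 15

[in] move dir=east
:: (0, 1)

[in] pop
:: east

[in] move dir=west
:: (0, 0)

[in] pop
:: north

[in] move dir=south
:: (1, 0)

[in] pop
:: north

[in] move dir=south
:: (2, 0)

[in] sense dir=south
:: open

[in] push x=south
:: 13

[in] move dir=south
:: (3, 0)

[in] sense dir=east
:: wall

[in] sense dir=south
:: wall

[in] pop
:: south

[in] move dir=north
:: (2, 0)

[in] pop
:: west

[in] move dir=east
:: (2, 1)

[in] pop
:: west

[in] move dir=east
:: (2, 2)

[in] sense dir=south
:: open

[in] push x=south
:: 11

[in] move dir=south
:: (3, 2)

[in] sense dir=east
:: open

[in] push x=east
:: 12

[in] move dir=east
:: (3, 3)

[in] sense dir=east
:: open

[in] push x=east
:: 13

[in] move dir=east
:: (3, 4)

[in] sense dir=east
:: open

[in] push x=east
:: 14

[in] move dir=east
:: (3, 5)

[in] sense dir=east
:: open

[in] push x=east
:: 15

[in] move dir=east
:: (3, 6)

[in] sense dir=south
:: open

[in] push x=south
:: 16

[in] move dir=south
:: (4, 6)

[in] sense dir=west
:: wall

[in] sense dir=south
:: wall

[in] pop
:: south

[in] move dir=north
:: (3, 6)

[in] pop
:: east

[in] move dir=west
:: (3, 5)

[in] pop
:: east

[in] move dir=west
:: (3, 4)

[in] sense dir=south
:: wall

[in] pop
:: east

[in] move dir=west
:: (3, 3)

[in] sense dir=south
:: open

[in] push x=south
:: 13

[in] move dir=south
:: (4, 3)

[in] sense dir=west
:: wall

[in] sense dir=south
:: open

[in] push x=south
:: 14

[in] move dir=south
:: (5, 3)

[in] sense dir=east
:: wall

[in] sense dir=west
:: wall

[in] sense dir=south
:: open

[in] push x=south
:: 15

[in] move dir=south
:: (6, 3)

[in] sense dir=east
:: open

[in] push x=east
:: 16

[in] move dir=east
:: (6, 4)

[in] sense dir=east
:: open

[in] push x=east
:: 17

[in] move dir=east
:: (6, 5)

[in] sense dir=east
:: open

[in] push x=east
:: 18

[in] move dir=east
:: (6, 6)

[in] sense dir=south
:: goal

[in] move dir=south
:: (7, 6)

Answer: (7, 6)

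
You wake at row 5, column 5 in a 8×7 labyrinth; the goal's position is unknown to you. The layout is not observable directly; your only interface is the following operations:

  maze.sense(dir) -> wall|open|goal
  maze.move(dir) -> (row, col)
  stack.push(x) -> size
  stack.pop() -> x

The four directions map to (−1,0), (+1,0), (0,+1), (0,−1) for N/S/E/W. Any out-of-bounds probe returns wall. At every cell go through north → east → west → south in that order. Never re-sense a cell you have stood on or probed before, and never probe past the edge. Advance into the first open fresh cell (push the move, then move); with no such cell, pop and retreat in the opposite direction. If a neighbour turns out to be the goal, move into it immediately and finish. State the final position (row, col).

> maze.sense dir='north'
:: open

> stack.push x='north'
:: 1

> maze.move dir='north'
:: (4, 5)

> maze.sense dir='north'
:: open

> stack.push x='north'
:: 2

> maze.move dir='north'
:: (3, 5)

> maze.sense dir='north'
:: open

> stack.push x='north'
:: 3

> maze.move dir='north'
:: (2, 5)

> maze.sense dir='north'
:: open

> stack.push x='north'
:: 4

> maze.move dir='north'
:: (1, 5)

> maze.sense dir='north'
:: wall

> maze.sense dir='east'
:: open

> stack.push x='east'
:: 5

> maze.move dir='east'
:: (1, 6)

> maze.sense dir='north'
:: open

> stack.push x='north'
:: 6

> maze.move dir='north'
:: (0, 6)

> stack.pop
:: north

> maze.move dir='south'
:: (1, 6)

> maze.sense dir='south'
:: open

> stack.push x='south'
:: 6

> maze.move dir='south'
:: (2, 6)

> maze.sense dir='south'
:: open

> stack.push x='south'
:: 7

> maze.move dir='south'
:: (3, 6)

> maze.sense dir='south'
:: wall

> stack.pop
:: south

> maze.move dir='north'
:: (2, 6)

> stack.pop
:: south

> maze.move dir='north'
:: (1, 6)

> stack.pop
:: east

> maze.move dir='west'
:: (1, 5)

> maze.sense dir='west'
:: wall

> stack.pop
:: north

> maze.move dir='south'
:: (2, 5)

> maze.sense dir='west'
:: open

> stack.push x='west'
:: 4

> maze.move dir='west'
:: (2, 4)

> maze.sense dir='west'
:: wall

> maze.sense dir='south'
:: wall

> stack.pop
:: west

> maze.move dir='east'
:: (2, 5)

> stack.pop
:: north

> maze.move dir='south'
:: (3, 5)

> stack.pop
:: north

> maze.move dir='south'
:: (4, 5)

> maze.sense dir='west'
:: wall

> stack.pop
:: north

> maze.move dir='south'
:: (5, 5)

> maze.sense dir='east'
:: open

> stack.push x='east'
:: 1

> maze.move dir='east'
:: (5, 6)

> maze.sense dir='south'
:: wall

> stack.pop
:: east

> maze.move dir='west'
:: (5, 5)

> maze.sense dir='west'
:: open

> stack.push x='west'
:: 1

> maze.move dir='west'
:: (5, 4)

> maze.sense dir='west'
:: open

> stack.push x='west'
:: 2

> maze.move dir='west'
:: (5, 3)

> maze.sense dir='north'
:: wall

> maze.sense dir='west'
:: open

> stack.push x='west'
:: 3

> maze.move dir='west'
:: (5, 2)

> maze.sense dir='north'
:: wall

> maze.sense dir='west'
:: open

> stack.push x='west'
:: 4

> maze.move dir='west'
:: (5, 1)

> maze.sense dir='north'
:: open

> stack.push x='north'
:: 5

> maze.move dir='north'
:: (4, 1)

> maze.sense dir='north'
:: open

> stack.push x='north'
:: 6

> maze.move dir='north'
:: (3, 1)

> maze.sense dir='north'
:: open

> stack.push x='north'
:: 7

> maze.move dir='north'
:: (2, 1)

> maze.sense dir='north'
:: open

> stack.push x='north'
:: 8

> maze.move dir='north'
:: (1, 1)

> maze.sense dir='north'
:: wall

> maze.sense dir='east'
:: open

> stack.push x='east'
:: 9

> maze.move dir='east'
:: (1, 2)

> maze.sense dir='north'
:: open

> stack.push x='north'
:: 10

> maze.move dir='north'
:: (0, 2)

> maze.sense dir='east'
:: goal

> maze.move dir='east'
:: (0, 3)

Answer: (0, 3)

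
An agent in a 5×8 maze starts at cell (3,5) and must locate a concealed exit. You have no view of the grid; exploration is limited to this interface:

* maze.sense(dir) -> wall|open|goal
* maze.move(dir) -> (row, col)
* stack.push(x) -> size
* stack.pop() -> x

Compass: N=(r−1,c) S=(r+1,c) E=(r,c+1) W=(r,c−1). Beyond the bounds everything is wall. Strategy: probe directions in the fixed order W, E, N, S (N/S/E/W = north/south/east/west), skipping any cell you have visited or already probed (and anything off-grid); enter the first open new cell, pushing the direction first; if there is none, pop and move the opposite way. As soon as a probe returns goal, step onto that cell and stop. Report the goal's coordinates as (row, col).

Then maze.sense passing dir→west, which returns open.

I use stack.push passing x→west, giving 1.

Invoking maze.move passing dir→west, — result: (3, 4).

Then maze.sense passing dir→west, and observe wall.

Then maze.sense passing dir→north, yielding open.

I use stack.push passing x→north, which returns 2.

Then maze.move passing dir→north, — result: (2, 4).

Calling maze.sense passing dir→west, which returns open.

I call stack.push passing x→west, → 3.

I use maze.move passing dir→west, which returns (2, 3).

Calling maze.sense passing dir→west, and observe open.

I invoke stack.push passing x→west, → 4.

Using maze.move passing dir→west, and get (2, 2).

I try maze.sense passing dir→west, → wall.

I run maze.sense passing dir→north, yielding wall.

I use maze.sense passing dir→south, — result: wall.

I use stack.pop(), → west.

I try maze.move passing dir→east, : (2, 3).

I call maze.sense passing dir→north, and observe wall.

Calling stack.pop(), and see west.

I call maze.move passing dir→east, : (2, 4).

Using maze.sense passing dir→east, : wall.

I run maze.sense passing dir→north, giving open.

Next I call stack.push passing x→north, and get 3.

I run maze.move passing dir→north, and see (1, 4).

Calling maze.sense passing dir→east, giving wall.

I run maze.sense passing dir→north, and observe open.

I call stack.push passing x→north, — result: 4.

Now I run maze.move passing dir→north, and get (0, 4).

Next I call maze.sense passing dir→west, yielding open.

Invoking stack.push passing x→west, and observe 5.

I use maze.move passing dir→west, — result: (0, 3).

Calling maze.sense passing dir→west, and observe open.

I use stack.push passing x→west, and observe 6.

Using maze.move passing dir→west, : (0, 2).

I call maze.sense passing dir→west, and observe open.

I run stack.push passing x→west, and observe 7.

Using maze.move passing dir→west, — result: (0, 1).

I invoke maze.sense passing dir→west, which returns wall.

Invoking maze.sense passing dir→south, yielding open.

Then stack.push passing x→south, giving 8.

Invoking maze.move passing dir→south, which returns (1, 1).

Calling maze.sense passing dir→west, and see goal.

I try maze.move passing dir→west, and observe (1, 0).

Answer: (1, 0)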